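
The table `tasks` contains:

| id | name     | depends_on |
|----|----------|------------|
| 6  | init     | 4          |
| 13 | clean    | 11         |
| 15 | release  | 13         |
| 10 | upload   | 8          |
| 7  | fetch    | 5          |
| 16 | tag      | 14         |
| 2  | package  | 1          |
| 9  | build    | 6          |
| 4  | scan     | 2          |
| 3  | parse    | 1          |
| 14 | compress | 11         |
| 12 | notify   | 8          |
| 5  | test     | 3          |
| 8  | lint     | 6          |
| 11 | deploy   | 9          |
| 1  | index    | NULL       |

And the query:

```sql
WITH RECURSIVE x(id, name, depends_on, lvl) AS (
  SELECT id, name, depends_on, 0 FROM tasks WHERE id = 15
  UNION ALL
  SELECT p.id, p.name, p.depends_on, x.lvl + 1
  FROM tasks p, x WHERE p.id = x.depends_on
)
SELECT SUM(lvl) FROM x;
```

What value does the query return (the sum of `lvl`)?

28

Base: id=15 (release), depends_on=13, lvl 0.
Iteration 1: join on id=13 -> clean (id 13, depends_on=11, lvl 1).
Iteration 2: join on id=11 -> deploy (id 11, depends_on=9, lvl 2).
Iteration 3: join on id=9 -> build (id 9, depends_on=6, lvl 3).
Iteration 4: join on id=6 -> init (id 6, depends_on=4, lvl 4).
Iteration 5: join on id=4 -> scan (id 4, depends_on=2, lvl 5).
Iteration 6: join on id=2 -> package (id 2, depends_on=1, lvl 6).
Iteration 7: join on id=1 -> index (id 1, depends_on=NULL, lvl 7).
Iteration 8: depends_on is NULL; no match; recursion stops.
SUM(lvl) = 0 + 1 + 2 + 3 + 4 + 5 + 6 + 7 = 28.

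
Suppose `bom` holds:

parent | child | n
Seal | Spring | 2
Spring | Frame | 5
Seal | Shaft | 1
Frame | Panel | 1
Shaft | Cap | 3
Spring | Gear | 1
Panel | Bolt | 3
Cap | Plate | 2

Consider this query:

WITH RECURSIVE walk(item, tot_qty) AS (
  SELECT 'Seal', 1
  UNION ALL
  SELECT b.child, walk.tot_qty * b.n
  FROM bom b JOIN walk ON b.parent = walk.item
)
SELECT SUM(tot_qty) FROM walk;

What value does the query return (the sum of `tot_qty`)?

Base: (Seal, tot_qty=1).
Iteration 1: components of {Seal} -> Shaft = 1*1 = 1, Spring = 1*2 = 2.
Iteration 2: components of {Shaft,Spring} -> Cap = 1*3 = 3, Frame = 2*5 = 10, Gear = 2*1 = 2.
Iteration 3: components of {Cap,Frame,Gear} -> Panel = 10*1 = 10, Plate = 3*2 = 6.
Iteration 4: components of {Panel,Plate} -> Bolt = 10*3 = 30.
Iteration 5: no further components; recursion stops.
SUM(tot_qty) = 1 + 2 + 1 + 10 + 2 + 3 + 10 + 6 + 30 = 65.

65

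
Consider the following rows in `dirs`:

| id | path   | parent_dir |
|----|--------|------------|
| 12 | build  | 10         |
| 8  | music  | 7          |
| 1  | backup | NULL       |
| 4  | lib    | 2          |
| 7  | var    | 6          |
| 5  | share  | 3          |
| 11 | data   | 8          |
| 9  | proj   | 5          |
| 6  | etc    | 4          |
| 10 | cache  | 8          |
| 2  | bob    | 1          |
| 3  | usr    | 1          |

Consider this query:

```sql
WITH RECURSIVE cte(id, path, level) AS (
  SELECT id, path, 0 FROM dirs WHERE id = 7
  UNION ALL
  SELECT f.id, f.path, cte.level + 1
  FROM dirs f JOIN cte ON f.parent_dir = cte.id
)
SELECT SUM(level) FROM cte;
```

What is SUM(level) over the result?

Base: id=7 (var) at level 0.
Iteration 1: rows with parent_dir in {7} -> music (id 8, level 1).
Iteration 2: rows with parent_dir in {8} -> cache (id 10, level 2), data (id 11, level 2).
Iteration 3: rows with parent_dir in {10,11} -> build (id 12, level 3).
Iteration 4: no rows with parent_dir in {12}; recursion stops.
SUM(level) = 0 + 1 + 2 + 2 + 3 = 8.

8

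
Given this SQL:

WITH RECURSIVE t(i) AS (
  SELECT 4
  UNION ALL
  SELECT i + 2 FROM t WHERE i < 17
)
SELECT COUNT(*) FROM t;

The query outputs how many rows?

8

Base: i=4.
Iteration 1: 4 < 17 holds -> i = 4 + 2 = 6.
Iteration 2: 6 < 17 holds -> i = 6 + 2 = 8.
Iteration 3: 8 < 17 holds -> i = 8 + 2 = 10.
Iteration 4: 10 < 17 holds -> i = 10 + 2 = 12.
Iteration 5: 12 < 17 holds -> i = 12 + 2 = 14.
Iteration 6: 14 < 17 holds -> i = 14 + 2 = 16.
Iteration 7: 16 < 17 holds -> i = 16 + 2 = 18.
Iteration 8: 18 < 17 fails; recursion stops.
Total rows emitted: 8.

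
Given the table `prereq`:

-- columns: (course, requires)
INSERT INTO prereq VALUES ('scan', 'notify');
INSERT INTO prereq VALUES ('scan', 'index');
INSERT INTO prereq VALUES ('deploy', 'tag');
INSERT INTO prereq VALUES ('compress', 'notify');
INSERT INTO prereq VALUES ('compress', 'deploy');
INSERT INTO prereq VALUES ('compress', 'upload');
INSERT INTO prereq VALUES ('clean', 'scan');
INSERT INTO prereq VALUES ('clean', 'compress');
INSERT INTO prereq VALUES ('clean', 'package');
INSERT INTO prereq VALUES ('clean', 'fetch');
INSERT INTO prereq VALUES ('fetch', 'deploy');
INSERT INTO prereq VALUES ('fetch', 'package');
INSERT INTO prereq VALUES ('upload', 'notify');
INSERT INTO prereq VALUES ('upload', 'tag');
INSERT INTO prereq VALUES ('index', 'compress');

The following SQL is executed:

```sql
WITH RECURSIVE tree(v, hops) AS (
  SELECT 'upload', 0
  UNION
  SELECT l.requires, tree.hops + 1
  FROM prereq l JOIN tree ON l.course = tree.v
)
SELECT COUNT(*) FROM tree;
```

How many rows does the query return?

Base: (upload, hops=0).
Iteration 1: edges from {upload} -> (notify, hops=1), (tag, hops=1).
Iteration 2: no outgoing edges from {notify,tag}; recursion stops.
Total rows emitted: 3.

3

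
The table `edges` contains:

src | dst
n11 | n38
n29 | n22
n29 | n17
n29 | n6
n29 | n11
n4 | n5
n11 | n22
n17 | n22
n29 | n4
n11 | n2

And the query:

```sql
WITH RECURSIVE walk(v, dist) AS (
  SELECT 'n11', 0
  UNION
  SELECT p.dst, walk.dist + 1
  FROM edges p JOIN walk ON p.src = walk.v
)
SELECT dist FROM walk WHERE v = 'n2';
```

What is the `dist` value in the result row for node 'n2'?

Base: (n11, dist=0).
Iteration 1: edges from {n11} -> (n2, dist=1), (n22, dist=1), (n38, dist=1).
Iteration 2: no outgoing edges from {n2,n22,n38}; recursion stops.

1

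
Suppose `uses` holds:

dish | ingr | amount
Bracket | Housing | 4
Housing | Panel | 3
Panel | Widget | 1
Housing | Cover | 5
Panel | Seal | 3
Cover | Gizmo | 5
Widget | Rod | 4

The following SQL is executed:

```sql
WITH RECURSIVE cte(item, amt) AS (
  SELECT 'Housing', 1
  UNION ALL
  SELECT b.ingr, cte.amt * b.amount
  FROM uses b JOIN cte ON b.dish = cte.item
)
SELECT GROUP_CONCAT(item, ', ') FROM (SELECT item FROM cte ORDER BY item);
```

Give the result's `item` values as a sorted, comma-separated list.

Base: (Housing, amt=1).
Iteration 1: components of {Housing} -> Cover = 1*5 = 5, Panel = 1*3 = 3.
Iteration 2: components of {Cover,Panel} -> Gizmo = 5*5 = 25, Seal = 3*3 = 9, Widget = 3*1 = 3.
Iteration 3: components of {Gizmo,Seal,Widget} -> Rod = 3*4 = 12.
Iteration 4: no further components; recursion stops.

Cover, Gizmo, Housing, Panel, Rod, Seal, Widget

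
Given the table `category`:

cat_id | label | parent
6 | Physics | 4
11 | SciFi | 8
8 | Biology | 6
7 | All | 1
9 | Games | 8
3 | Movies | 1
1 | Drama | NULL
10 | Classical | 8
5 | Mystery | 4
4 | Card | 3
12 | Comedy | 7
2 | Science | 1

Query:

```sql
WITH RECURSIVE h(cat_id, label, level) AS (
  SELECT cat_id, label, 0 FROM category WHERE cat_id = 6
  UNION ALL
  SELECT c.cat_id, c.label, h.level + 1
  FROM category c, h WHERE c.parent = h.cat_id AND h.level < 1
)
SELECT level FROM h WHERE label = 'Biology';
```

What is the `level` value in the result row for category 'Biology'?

1

Base: cat_id=6 (Physics) at level 0.
Iteration 1: rows with parent in {6} -> Biology (id 8, level 1).
Iteration 2: level < 1 fails for all current rows; recursion stops.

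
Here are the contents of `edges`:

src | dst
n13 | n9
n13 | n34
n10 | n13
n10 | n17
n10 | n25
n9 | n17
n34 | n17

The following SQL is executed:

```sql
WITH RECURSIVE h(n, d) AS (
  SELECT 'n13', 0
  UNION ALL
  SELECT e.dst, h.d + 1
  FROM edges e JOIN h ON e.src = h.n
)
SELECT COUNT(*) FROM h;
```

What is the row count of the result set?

5

Base: (n13, d=0).
Iteration 1: edges from {n13} -> (n34, d=1), (n9, d=1).
Iteration 2: edges from {n34,n9} -> (n17, d=2) x2. [UNION ALL keeps all 2 new rows, including repeats]
Iteration 3: no outgoing edges from {n17}; recursion stops.
Total rows emitted: 5.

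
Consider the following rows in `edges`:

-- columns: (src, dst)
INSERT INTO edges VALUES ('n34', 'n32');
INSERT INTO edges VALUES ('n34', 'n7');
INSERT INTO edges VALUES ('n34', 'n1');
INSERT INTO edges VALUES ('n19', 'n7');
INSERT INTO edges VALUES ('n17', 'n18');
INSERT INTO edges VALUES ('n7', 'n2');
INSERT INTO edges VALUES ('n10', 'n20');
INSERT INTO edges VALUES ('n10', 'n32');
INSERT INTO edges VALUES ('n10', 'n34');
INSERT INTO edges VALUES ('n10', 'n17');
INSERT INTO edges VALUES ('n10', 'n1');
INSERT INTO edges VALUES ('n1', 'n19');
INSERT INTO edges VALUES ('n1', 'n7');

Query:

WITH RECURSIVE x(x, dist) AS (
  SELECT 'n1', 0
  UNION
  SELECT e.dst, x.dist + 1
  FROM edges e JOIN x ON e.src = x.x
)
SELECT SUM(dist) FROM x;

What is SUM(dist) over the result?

9

Base: (n1, dist=0).
Iteration 1: edges from {n1} -> (n19, dist=1), (n7, dist=1).
Iteration 2: edges from {n19,n7} -> (n2, dist=2), (n7, dist=2).
Iteration 3: edges from {n2,n7} -> (n2, dist=3).
Iteration 4: no outgoing edges from {n2}; recursion stops.
SUM(dist) = 0 + 1 + 1 + 2 + 2 + 3 = 9.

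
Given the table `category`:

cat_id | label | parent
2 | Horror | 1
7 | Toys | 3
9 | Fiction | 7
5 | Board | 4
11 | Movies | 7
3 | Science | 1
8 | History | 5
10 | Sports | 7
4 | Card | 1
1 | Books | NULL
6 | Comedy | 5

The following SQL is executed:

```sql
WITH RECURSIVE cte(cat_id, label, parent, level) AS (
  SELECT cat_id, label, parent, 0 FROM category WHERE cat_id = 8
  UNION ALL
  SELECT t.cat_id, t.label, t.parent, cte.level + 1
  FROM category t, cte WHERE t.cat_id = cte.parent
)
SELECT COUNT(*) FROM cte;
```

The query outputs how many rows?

4

Base: cat_id=8 (History), parent=5, level 0.
Iteration 1: join on cat_id=5 -> Board (id 5, parent=4, level 1).
Iteration 2: join on cat_id=4 -> Card (id 4, parent=1, level 2).
Iteration 3: join on cat_id=1 -> Books (id 1, parent=NULL, level 3).
Iteration 4: parent is NULL; no match; recursion stops.
Total rows emitted: 4.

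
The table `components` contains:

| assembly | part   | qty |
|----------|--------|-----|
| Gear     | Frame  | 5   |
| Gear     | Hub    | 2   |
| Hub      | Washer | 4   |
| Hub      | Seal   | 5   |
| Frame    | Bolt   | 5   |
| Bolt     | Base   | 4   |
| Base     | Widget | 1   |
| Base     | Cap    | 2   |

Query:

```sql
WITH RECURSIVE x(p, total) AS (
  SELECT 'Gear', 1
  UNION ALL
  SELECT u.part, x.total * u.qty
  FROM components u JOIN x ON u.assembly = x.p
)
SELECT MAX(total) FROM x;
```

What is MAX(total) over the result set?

200

Base: (Gear, total=1).
Iteration 1: components of {Gear} -> Frame = 1*5 = 5, Hub = 1*2 = 2.
Iteration 2: components of {Frame,Hub} -> Bolt = 5*5 = 25, Seal = 2*5 = 10, Washer = 2*4 = 8.
Iteration 3: components of {Bolt,Seal,Washer} -> Base = 25*4 = 100.
Iteration 4: components of {Base} -> Cap = 100*2 = 200, Widget = 100*1 = 100.
Iteration 5: no further components; recursion stops.
total values: 1, 5, 2, 25, 8, 10, 100, 100, 200; the maximum is 200.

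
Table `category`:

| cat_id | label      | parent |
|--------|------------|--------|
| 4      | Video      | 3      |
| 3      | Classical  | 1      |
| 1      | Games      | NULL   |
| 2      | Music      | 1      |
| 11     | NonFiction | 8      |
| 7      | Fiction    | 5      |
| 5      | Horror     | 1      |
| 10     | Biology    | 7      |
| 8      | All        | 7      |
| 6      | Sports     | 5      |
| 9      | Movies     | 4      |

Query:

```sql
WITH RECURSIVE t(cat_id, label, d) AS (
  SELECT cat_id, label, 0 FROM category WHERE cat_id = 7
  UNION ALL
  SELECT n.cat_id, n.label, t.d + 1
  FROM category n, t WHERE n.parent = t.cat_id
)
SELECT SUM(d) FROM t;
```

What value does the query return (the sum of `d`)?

4

Base: cat_id=7 (Fiction) at d 0.
Iteration 1: rows with parent in {7} -> All (id 8, d 1), Biology (id 10, d 1).
Iteration 2: rows with parent in {8,10} -> NonFiction (id 11, d 2).
Iteration 3: no rows with parent in {11}; recursion stops.
SUM(d) = 0 + 1 + 1 + 2 = 4.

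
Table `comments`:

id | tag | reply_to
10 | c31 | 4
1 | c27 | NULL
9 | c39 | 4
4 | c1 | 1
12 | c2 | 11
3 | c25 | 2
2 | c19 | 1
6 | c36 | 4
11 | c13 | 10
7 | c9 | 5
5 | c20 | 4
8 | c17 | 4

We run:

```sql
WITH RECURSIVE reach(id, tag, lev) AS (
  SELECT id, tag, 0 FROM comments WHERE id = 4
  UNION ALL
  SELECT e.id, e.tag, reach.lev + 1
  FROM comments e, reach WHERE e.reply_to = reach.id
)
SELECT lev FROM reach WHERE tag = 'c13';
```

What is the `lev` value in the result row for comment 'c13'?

Base: id=4 (c1) at lev 0.
Iteration 1: rows with reply_to in {4} -> c20 (id 5, lev 1), c36 (id 6, lev 1), c17 (id 8, lev 1), c39 (id 9, lev 1), c31 (id 10, lev 1).
Iteration 2: rows with reply_to in {5,6,8,9,10} -> c9 (id 7, lev 2), c13 (id 11, lev 2).
Iteration 3: rows with reply_to in {7,11} -> c2 (id 12, lev 3).
Iteration 4: no rows with reply_to in {12}; recursion stops.

2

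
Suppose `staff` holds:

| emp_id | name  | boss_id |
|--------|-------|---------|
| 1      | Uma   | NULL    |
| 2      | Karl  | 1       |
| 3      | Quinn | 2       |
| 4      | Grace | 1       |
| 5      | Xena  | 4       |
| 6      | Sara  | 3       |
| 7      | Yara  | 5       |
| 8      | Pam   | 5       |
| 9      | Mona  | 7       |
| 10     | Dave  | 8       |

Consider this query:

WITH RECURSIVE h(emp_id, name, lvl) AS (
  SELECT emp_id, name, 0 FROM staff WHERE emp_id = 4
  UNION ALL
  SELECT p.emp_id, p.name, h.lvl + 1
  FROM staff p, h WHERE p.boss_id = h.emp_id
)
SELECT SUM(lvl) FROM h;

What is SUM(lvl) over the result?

Base: emp_id=4 (Grace) at lvl 0.
Iteration 1: rows with boss_id in {4} -> Xena (id 5, lvl 1).
Iteration 2: rows with boss_id in {5} -> Yara (id 7, lvl 2), Pam (id 8, lvl 2).
Iteration 3: rows with boss_id in {7,8} -> Mona (id 9, lvl 3), Dave (id 10, lvl 3).
Iteration 4: no rows with boss_id in {9,10}; recursion stops.
SUM(lvl) = 0 + 1 + 2 + 2 + 3 + 3 = 11.

11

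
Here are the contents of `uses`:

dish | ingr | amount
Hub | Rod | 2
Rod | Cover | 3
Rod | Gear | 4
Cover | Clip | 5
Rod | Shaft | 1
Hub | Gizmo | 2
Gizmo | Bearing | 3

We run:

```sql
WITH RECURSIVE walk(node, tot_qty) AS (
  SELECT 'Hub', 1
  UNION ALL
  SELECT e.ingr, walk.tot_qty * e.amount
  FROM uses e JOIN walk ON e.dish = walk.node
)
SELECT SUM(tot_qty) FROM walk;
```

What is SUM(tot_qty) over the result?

57

Base: (Hub, tot_qty=1).
Iteration 1: components of {Hub} -> Gizmo = 1*2 = 2, Rod = 1*2 = 2.
Iteration 2: components of {Gizmo,Rod} -> Bearing = 2*3 = 6, Cover = 2*3 = 6, Gear = 2*4 = 8, Shaft = 2*1 = 2.
Iteration 3: components of {Bearing,Cover,Gear,Shaft} -> Clip = 6*5 = 30.
Iteration 4: no further components; recursion stops.
SUM(tot_qty) = 1 + 2 + 2 + 6 + 8 + 2 + 6 + 30 = 57.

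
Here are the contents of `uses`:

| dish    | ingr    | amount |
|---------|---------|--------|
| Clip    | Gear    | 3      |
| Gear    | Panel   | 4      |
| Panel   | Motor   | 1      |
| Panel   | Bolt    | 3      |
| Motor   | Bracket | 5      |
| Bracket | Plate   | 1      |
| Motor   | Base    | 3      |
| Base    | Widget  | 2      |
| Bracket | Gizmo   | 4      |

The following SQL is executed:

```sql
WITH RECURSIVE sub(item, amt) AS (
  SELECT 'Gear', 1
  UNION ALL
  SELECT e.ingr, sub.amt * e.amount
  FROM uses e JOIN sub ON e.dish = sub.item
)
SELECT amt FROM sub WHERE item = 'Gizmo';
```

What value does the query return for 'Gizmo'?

Base: (Gear, amt=1).
Iteration 1: components of {Gear} -> Panel = 1*4 = 4.
Iteration 2: components of {Panel} -> Bolt = 4*3 = 12, Motor = 4*1 = 4.
Iteration 3: components of {Bolt,Motor} -> Base = 4*3 = 12, Bracket = 4*5 = 20.
Iteration 4: components of {Base,Bracket} -> Gizmo = 20*4 = 80, Plate = 20*1 = 20, Widget = 12*2 = 24.
Iteration 5: no further components; recursion stops.

80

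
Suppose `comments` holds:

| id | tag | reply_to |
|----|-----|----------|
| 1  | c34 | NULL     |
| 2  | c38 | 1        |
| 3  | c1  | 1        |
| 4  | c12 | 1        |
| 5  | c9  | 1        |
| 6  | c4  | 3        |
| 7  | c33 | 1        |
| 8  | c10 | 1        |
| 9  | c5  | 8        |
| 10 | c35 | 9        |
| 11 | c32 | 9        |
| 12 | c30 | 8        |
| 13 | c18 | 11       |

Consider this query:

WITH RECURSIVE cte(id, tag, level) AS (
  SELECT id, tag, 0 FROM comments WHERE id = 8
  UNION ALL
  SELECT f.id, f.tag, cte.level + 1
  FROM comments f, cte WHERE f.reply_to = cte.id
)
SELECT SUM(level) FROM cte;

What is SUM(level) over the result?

9

Base: id=8 (c10) at level 0.
Iteration 1: rows with reply_to in {8} -> c5 (id 9, level 1), c30 (id 12, level 1).
Iteration 2: rows with reply_to in {9,12} -> c35 (id 10, level 2), c32 (id 11, level 2).
Iteration 3: rows with reply_to in {10,11} -> c18 (id 13, level 3).
Iteration 4: no rows with reply_to in {13}; recursion stops.
SUM(level) = 0 + 1 + 1 + 2 + 2 + 3 = 9.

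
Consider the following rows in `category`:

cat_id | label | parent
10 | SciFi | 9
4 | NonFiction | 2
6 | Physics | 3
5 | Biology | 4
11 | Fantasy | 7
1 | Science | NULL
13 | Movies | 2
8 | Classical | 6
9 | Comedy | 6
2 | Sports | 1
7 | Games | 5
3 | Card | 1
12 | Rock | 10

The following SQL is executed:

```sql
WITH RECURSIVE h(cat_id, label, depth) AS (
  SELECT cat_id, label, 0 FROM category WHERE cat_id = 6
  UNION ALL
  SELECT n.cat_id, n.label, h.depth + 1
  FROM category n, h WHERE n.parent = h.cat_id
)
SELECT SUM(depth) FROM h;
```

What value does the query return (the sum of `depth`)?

7

Base: cat_id=6 (Physics) at depth 0.
Iteration 1: rows with parent in {6} -> Classical (id 8, depth 1), Comedy (id 9, depth 1).
Iteration 2: rows with parent in {8,9} -> SciFi (id 10, depth 2).
Iteration 3: rows with parent in {10} -> Rock (id 12, depth 3).
Iteration 4: no rows with parent in {12}; recursion stops.
SUM(depth) = 0 + 1 + 1 + 2 + 3 = 7.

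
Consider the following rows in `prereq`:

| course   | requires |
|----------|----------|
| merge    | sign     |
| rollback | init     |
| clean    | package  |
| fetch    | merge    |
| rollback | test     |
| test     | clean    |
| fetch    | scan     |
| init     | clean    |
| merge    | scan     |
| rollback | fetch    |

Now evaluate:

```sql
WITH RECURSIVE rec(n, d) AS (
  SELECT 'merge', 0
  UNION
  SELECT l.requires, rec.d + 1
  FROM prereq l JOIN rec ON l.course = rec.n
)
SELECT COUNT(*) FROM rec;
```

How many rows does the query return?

3

Base: (merge, d=0).
Iteration 1: edges from {merge} -> (scan, d=1), (sign, d=1).
Iteration 2: no outgoing edges from {scan,sign}; recursion stops.
Total rows emitted: 3.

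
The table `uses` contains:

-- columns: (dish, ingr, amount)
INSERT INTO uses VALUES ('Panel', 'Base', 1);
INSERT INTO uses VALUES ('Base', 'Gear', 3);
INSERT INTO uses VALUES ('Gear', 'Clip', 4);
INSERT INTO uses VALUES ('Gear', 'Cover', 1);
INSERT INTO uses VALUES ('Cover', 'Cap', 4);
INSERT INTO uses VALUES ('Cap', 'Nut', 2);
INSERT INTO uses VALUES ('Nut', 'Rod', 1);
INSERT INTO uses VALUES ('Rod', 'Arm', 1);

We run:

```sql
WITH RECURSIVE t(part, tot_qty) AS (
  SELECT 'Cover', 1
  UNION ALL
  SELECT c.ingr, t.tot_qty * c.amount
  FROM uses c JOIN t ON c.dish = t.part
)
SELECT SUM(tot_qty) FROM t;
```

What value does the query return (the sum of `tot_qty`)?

29

Base: (Cover, tot_qty=1).
Iteration 1: components of {Cover} -> Cap = 1*4 = 4.
Iteration 2: components of {Cap} -> Nut = 4*2 = 8.
Iteration 3: components of {Nut} -> Rod = 8*1 = 8.
Iteration 4: components of {Rod} -> Arm = 8*1 = 8.
Iteration 5: no further components; recursion stops.
SUM(tot_qty) = 1 + 4 + 8 + 8 + 8 = 29.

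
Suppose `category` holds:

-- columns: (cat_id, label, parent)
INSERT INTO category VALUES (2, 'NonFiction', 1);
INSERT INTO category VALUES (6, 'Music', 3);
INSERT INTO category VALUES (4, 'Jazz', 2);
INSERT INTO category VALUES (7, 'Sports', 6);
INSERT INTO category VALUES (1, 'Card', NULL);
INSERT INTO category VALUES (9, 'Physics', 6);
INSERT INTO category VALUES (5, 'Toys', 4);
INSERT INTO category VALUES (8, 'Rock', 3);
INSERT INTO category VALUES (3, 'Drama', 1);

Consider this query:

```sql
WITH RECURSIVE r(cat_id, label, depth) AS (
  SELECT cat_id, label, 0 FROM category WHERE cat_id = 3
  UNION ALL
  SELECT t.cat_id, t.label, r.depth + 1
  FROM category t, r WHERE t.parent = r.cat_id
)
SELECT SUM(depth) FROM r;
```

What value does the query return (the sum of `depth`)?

Base: cat_id=3 (Drama) at depth 0.
Iteration 1: rows with parent in {3} -> Music (id 6, depth 1), Rock (id 8, depth 1).
Iteration 2: rows with parent in {6,8} -> Sports (id 7, depth 2), Physics (id 9, depth 2).
Iteration 3: no rows with parent in {7,9}; recursion stops.
SUM(depth) = 0 + 1 + 1 + 2 + 2 = 6.

6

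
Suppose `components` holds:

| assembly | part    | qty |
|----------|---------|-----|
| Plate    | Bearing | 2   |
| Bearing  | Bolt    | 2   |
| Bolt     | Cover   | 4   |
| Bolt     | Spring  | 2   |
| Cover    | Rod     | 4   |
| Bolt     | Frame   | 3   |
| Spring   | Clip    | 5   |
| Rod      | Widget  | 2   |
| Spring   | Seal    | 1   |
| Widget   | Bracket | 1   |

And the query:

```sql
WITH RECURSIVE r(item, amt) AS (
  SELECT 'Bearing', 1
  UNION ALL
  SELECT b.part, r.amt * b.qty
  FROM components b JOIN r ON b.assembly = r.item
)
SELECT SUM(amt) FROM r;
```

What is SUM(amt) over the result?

Base: (Bearing, amt=1).
Iteration 1: components of {Bearing} -> Bolt = 1*2 = 2.
Iteration 2: components of {Bolt} -> Cover = 2*4 = 8, Frame = 2*3 = 6, Spring = 2*2 = 4.
Iteration 3: components of {Cover,Frame,Spring} -> Clip = 4*5 = 20, Rod = 8*4 = 32, Seal = 4*1 = 4.
Iteration 4: components of {Clip,Rod,Seal} -> Widget = 32*2 = 64.
Iteration 5: components of {Widget} -> Bracket = 64*1 = 64.
Iteration 6: no further components; recursion stops.
SUM(amt) = 1 + 2 + 8 + 4 + 6 + 32 + 20 + 4 + 64 + 64 = 205.

205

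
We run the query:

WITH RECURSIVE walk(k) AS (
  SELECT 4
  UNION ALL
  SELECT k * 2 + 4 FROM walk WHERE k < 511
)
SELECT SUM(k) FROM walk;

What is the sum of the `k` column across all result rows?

Base: k=4.
Iteration 1: 4 < 511 holds -> k = 4 * 2 + 4 = 12.
Iteration 2: 12 < 511 holds -> k = 12 * 2 + 4 = 28.
Iteration 3: 28 < 511 holds -> k = 28 * 2 + 4 = 60.
Iteration 4: 60 < 511 holds -> k = 60 * 2 + 4 = 124.
Iteration 5: 124 < 511 holds -> k = 124 * 2 + 4 = 252.
Iteration 6: 252 < 511 holds -> k = 252 * 2 + 4 = 508.
Iteration 7: 508 < 511 holds -> k = 508 * 2 + 4 = 1020.
Iteration 8: 1020 < 511 fails; recursion stops.
SUM(k) = 4 + 12 + 28 + 60 + 124 + 252 + 508 + 1020 = 2008.

2008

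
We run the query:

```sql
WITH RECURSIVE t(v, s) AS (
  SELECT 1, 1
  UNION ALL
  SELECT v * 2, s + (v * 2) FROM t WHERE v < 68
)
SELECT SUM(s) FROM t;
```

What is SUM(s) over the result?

502

Base: v=1, s=1.
Iteration 1: 1 < 68 holds -> v = 1 * 2 = 2, s = 1 + 2 = 3.
Iteration 2: 2 < 68 holds -> v = 2 * 2 = 4, s = 3 + 4 = 7.
Iteration 3: 4 < 68 holds -> v = 4 * 2 = 8, s = 7 + 8 = 15.
Iteration 4: 8 < 68 holds -> v = 8 * 2 = 16, s = 15 + 16 = 31.
Iteration 5: 16 < 68 holds -> v = 16 * 2 = 32, s = 31 + 32 = 63.
Iteration 6: 32 < 68 holds -> v = 32 * 2 = 64, s = 63 + 64 = 127.
Iteration 7: 64 < 68 holds -> v = 64 * 2 = 128, s = 127 + 128 = 255.
Iteration 8: 128 < 68 fails; recursion stops.
SUM(s) = 1 + 3 + 7 + 15 + 31 + 63 + 127 + 255 = 502.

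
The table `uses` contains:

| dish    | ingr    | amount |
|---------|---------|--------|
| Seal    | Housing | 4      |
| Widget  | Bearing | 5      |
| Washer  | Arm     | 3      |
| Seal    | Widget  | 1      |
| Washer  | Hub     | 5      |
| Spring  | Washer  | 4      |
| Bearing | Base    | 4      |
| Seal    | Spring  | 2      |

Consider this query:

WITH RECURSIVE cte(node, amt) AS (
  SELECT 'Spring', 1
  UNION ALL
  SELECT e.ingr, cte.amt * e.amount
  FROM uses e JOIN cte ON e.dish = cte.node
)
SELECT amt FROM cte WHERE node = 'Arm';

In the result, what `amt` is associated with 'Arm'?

12

Base: (Spring, amt=1).
Iteration 1: components of {Spring} -> Washer = 1*4 = 4.
Iteration 2: components of {Washer} -> Arm = 4*3 = 12, Hub = 4*5 = 20.
Iteration 3: no further components; recursion stops.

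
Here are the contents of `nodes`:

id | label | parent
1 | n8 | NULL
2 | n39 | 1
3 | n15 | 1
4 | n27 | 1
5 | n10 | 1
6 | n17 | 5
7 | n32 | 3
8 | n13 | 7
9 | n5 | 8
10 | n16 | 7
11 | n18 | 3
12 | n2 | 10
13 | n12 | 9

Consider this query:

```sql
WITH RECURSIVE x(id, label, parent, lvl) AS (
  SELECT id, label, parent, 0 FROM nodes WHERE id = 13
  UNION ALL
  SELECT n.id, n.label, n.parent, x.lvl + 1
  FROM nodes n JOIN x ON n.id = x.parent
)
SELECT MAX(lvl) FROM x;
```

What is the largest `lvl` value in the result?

5

Base: id=13 (n12), parent=9, lvl 0.
Iteration 1: join on id=9 -> n5 (id 9, parent=8, lvl 1).
Iteration 2: join on id=8 -> n13 (id 8, parent=7, lvl 2).
Iteration 3: join on id=7 -> n32 (id 7, parent=3, lvl 3).
Iteration 4: join on id=3 -> n15 (id 3, parent=1, lvl 4).
Iteration 5: join on id=1 -> n8 (id 1, parent=NULL, lvl 5).
Iteration 6: parent is NULL; no match; recursion stops.
lvl values: 0, 1, 2, 3, 4, 5; the maximum is 5.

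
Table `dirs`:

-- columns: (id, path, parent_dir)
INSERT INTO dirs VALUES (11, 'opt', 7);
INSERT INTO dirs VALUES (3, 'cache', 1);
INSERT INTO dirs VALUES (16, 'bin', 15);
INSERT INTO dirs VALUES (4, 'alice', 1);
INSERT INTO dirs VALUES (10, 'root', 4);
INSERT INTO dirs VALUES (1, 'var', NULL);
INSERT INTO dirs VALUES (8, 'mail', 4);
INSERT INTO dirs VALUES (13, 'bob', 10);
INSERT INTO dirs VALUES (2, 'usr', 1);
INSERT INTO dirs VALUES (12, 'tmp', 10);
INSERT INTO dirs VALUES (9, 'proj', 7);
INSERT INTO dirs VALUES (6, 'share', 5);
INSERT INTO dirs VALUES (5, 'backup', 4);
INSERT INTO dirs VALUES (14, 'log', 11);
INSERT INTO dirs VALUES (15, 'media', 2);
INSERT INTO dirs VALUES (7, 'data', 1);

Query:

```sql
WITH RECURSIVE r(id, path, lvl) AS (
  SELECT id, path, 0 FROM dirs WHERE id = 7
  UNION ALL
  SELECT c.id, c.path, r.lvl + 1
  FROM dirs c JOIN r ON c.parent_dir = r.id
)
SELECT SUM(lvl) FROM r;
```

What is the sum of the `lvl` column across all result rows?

4

Base: id=7 (data) at lvl 0.
Iteration 1: rows with parent_dir in {7} -> proj (id 9, lvl 1), opt (id 11, lvl 1).
Iteration 2: rows with parent_dir in {9,11} -> log (id 14, lvl 2).
Iteration 3: no rows with parent_dir in {14}; recursion stops.
SUM(lvl) = 0 + 1 + 1 + 2 = 4.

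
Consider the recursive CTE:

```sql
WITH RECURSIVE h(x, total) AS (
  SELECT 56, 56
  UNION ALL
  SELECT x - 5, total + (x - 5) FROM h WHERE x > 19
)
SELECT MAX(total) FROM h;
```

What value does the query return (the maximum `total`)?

324

Base: x=56, total=56.
Iteration 1: 56 > 19 holds -> x = 56 - 5 = 51, total = 56 + 51 = 107.
Iteration 2: 51 > 19 holds -> x = 51 - 5 = 46, total = 107 + 46 = 153.
Iteration 3: 46 > 19 holds -> x = 46 - 5 = 41, total = 153 + 41 = 194.
Iteration 4: 41 > 19 holds -> x = 41 - 5 = 36, total = 194 + 36 = 230.
Iteration 5: 36 > 19 holds -> x = 36 - 5 = 31, total = 230 + 31 = 261.
Iteration 6: 31 > 19 holds -> x = 31 - 5 = 26, total = 261 + 26 = 287.
Iteration 7: 26 > 19 holds -> x = 26 - 5 = 21, total = 287 + 21 = 308.
Iteration 8: 21 > 19 holds -> x = 21 - 5 = 16, total = 308 + 16 = 324.
Iteration 9: 16 > 19 fails; recursion stops.
total values: 56, 107, 153, 194, 230, 261, 287, 308, 324; the maximum is 324.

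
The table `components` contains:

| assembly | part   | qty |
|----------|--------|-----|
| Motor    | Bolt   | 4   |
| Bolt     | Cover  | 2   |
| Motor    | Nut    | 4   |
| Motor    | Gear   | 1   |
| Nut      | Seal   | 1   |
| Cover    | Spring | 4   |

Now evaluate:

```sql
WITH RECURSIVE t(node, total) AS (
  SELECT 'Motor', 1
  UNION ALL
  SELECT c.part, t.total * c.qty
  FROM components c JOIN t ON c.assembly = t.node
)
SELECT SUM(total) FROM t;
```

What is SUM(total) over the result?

Base: (Motor, total=1).
Iteration 1: components of {Motor} -> Bolt = 1*4 = 4, Gear = 1*1 = 1, Nut = 1*4 = 4.
Iteration 2: components of {Bolt,Gear,Nut} -> Cover = 4*2 = 8, Seal = 4*1 = 4.
Iteration 3: components of {Cover,Seal} -> Spring = 8*4 = 32.
Iteration 4: no further components; recursion stops.
SUM(total) = 1 + 4 + 4 + 1 + 8 + 4 + 32 = 54.

54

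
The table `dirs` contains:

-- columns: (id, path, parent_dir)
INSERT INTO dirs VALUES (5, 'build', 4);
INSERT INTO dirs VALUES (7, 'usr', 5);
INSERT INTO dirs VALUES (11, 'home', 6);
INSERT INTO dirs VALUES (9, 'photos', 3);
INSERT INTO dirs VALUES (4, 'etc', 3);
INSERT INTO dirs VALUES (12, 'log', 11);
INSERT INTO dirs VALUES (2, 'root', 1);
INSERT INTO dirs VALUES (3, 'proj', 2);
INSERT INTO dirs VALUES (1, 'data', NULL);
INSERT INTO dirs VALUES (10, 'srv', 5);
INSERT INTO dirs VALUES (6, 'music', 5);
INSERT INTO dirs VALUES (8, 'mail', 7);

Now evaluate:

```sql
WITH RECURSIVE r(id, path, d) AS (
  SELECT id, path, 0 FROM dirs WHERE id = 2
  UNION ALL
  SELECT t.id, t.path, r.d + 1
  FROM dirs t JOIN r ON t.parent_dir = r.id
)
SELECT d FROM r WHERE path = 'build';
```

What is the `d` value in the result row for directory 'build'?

Base: id=2 (root) at d 0.
Iteration 1: rows with parent_dir in {2} -> proj (id 3, d 1).
Iteration 2: rows with parent_dir in {3} -> etc (id 4, d 2), photos (id 9, d 2).
Iteration 3: rows with parent_dir in {4,9} -> build (id 5, d 3).
Iteration 4: rows with parent_dir in {5} -> music (id 6, d 4), usr (id 7, d 4), srv (id 10, d 4).
Iteration 5: rows with parent_dir in {6,7,10} -> mail (id 8, d 5), home (id 11, d 5).
Iteration 6: rows with parent_dir in {8,11} -> log (id 12, d 6).
Iteration 7: no rows with parent_dir in {12}; recursion stops.

3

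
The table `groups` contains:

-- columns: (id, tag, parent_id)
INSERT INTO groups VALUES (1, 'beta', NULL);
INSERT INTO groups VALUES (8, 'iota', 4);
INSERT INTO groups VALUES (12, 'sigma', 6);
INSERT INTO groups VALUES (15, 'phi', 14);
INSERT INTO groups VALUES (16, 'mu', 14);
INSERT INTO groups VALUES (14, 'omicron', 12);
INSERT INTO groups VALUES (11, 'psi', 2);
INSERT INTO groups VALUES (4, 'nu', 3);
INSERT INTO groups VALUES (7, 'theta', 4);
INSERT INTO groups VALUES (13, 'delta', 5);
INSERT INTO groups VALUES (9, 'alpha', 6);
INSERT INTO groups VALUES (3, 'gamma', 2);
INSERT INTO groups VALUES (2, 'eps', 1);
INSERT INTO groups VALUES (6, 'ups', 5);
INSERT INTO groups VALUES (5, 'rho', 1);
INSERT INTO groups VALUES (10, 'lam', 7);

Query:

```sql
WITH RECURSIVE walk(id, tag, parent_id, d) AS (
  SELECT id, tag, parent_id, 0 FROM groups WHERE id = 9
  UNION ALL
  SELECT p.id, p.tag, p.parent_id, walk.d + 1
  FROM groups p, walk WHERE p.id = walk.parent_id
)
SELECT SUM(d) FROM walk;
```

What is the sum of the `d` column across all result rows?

Base: id=9 (alpha), parent_id=6, d 0.
Iteration 1: join on id=6 -> ups (id 6, parent_id=5, d 1).
Iteration 2: join on id=5 -> rho (id 5, parent_id=1, d 2).
Iteration 3: join on id=1 -> beta (id 1, parent_id=NULL, d 3).
Iteration 4: parent_id is NULL; no match; recursion stops.
SUM(d) = 0 + 1 + 2 + 3 = 6.

6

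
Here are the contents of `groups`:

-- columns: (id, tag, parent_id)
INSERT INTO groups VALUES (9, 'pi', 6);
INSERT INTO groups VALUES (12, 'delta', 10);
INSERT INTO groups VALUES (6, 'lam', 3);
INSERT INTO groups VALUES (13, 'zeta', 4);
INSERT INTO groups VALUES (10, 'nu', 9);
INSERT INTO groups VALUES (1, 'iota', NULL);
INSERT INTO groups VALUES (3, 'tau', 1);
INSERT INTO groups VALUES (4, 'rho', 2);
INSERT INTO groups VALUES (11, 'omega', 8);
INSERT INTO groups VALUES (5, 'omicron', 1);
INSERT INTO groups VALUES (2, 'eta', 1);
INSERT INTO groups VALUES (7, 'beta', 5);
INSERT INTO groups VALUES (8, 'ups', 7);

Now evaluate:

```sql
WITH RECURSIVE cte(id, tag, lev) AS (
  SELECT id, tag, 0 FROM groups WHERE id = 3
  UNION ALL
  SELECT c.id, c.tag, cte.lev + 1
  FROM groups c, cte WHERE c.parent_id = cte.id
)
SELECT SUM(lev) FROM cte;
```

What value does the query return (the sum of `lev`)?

Base: id=3 (tau) at lev 0.
Iteration 1: rows with parent_id in {3} -> lam (id 6, lev 1).
Iteration 2: rows with parent_id in {6} -> pi (id 9, lev 2).
Iteration 3: rows with parent_id in {9} -> nu (id 10, lev 3).
Iteration 4: rows with parent_id in {10} -> delta (id 12, lev 4).
Iteration 5: no rows with parent_id in {12}; recursion stops.
SUM(lev) = 0 + 1 + 2 + 3 + 4 = 10.

10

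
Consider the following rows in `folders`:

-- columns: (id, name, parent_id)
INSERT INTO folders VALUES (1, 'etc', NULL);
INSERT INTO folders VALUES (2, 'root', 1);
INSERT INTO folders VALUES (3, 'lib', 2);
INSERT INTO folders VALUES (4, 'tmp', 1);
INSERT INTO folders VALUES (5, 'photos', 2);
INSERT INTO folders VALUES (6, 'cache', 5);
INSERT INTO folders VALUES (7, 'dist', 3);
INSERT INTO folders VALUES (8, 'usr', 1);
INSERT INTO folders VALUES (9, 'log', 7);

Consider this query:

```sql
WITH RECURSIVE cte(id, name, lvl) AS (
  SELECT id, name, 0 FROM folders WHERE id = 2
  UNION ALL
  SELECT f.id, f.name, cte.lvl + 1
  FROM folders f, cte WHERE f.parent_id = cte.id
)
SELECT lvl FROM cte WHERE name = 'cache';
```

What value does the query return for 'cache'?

2

Base: id=2 (root) at lvl 0.
Iteration 1: rows with parent_id in {2} -> lib (id 3, lvl 1), photos (id 5, lvl 1).
Iteration 2: rows with parent_id in {3,5} -> cache (id 6, lvl 2), dist (id 7, lvl 2).
Iteration 3: rows with parent_id in {6,7} -> log (id 9, lvl 3).
Iteration 4: no rows with parent_id in {9}; recursion stops.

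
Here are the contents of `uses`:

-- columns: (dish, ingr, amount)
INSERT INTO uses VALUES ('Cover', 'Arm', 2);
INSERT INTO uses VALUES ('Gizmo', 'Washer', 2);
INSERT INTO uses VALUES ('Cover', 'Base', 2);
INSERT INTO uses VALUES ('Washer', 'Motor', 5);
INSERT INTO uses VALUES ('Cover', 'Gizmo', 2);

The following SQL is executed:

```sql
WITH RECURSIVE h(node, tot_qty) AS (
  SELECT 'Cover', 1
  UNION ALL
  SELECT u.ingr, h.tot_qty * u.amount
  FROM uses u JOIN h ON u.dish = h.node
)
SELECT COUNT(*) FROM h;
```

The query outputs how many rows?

6

Base: (Cover, tot_qty=1).
Iteration 1: components of {Cover} -> Arm = 1*2 = 2, Base = 1*2 = 2, Gizmo = 1*2 = 2.
Iteration 2: components of {Arm,Base,Gizmo} -> Washer = 2*2 = 4.
Iteration 3: components of {Washer} -> Motor = 4*5 = 20.
Iteration 4: no further components; recursion stops.
Total rows emitted: 6.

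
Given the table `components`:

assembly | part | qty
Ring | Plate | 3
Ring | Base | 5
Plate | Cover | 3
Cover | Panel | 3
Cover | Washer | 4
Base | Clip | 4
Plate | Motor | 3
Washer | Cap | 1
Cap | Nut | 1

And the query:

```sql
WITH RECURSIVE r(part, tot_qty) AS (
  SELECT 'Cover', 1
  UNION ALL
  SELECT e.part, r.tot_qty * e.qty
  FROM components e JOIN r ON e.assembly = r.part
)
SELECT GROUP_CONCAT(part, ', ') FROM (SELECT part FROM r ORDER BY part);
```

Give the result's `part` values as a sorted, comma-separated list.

Base: (Cover, tot_qty=1).
Iteration 1: components of {Cover} -> Panel = 1*3 = 3, Washer = 1*4 = 4.
Iteration 2: components of {Panel,Washer} -> Cap = 4*1 = 4.
Iteration 3: components of {Cap} -> Nut = 4*1 = 4.
Iteration 4: no further components; recursion stops.

Cap, Cover, Nut, Panel, Washer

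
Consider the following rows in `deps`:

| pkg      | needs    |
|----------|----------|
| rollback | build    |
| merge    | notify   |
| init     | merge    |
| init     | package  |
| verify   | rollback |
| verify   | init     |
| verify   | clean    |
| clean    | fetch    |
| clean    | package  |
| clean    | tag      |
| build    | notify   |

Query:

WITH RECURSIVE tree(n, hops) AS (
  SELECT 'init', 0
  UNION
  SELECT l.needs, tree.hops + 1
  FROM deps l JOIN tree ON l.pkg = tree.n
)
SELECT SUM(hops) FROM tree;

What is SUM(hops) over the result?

4

Base: (init, hops=0).
Iteration 1: edges from {init} -> (merge, hops=1), (package, hops=1).
Iteration 2: edges from {merge,package} -> (notify, hops=2).
Iteration 3: no outgoing edges from {notify}; recursion stops.
SUM(hops) = 0 + 1 + 1 + 2 = 4.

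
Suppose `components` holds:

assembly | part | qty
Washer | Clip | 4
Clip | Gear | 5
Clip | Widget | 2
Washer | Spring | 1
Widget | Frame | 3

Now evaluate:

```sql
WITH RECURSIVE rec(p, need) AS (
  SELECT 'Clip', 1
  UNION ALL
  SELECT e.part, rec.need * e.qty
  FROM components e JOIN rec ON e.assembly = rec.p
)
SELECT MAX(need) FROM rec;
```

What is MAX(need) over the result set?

6

Base: (Clip, need=1).
Iteration 1: components of {Clip} -> Gear = 1*5 = 5, Widget = 1*2 = 2.
Iteration 2: components of {Gear,Widget} -> Frame = 2*3 = 6.
Iteration 3: no further components; recursion stops.
need values: 1, 2, 5, 6; the maximum is 6.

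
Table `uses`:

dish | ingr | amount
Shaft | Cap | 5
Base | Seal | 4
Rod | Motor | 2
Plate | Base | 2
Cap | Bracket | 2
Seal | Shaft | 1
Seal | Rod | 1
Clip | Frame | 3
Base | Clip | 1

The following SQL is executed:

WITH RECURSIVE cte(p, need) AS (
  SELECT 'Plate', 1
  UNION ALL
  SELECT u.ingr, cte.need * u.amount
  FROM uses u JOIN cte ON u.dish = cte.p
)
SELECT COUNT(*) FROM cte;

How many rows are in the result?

10

Base: (Plate, need=1).
Iteration 1: components of {Plate} -> Base = 1*2 = 2.
Iteration 2: components of {Base} -> Clip = 2*1 = 2, Seal = 2*4 = 8.
Iteration 3: components of {Clip,Seal} -> Frame = 2*3 = 6, Rod = 8*1 = 8, Shaft = 8*1 = 8.
Iteration 4: components of {Frame,Rod,Shaft} -> Cap = 8*5 = 40, Motor = 8*2 = 16.
Iteration 5: components of {Cap,Motor} -> Bracket = 40*2 = 80.
Iteration 6: no further components; recursion stops.
Total rows emitted: 10.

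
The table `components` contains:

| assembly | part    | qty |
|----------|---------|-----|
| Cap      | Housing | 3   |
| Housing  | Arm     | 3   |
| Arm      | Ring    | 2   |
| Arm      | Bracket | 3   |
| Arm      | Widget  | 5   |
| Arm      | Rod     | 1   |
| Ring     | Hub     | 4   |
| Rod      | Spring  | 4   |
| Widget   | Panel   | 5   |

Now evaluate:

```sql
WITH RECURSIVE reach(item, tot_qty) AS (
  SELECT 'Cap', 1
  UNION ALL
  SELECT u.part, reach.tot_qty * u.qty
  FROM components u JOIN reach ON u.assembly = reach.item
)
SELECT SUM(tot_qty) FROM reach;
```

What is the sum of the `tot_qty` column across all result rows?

445

Base: (Cap, tot_qty=1).
Iteration 1: components of {Cap} -> Housing = 1*3 = 3.
Iteration 2: components of {Housing} -> Arm = 3*3 = 9.
Iteration 3: components of {Arm} -> Bracket = 9*3 = 27, Ring = 9*2 = 18, Rod = 9*1 = 9, Widget = 9*5 = 45.
Iteration 4: components of {Bracket,Ring,Rod,Widget} -> Hub = 18*4 = 72, Panel = 45*5 = 225, Spring = 9*4 = 36.
Iteration 5: no further components; recursion stops.
SUM(tot_qty) = 1 + 3 + 9 + 18 + 27 + 45 + 9 + 72 + 225 + 36 = 445.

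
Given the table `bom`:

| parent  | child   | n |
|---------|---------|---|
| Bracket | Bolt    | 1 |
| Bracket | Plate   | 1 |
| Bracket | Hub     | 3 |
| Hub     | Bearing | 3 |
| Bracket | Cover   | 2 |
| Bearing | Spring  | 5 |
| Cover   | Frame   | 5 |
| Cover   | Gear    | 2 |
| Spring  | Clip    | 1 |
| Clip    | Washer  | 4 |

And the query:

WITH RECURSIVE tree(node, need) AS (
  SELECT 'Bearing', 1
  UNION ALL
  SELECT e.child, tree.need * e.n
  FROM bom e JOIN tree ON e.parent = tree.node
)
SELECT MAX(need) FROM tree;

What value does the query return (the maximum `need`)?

20

Base: (Bearing, need=1).
Iteration 1: components of {Bearing} -> Spring = 1*5 = 5.
Iteration 2: components of {Spring} -> Clip = 5*1 = 5.
Iteration 3: components of {Clip} -> Washer = 5*4 = 20.
Iteration 4: no further components; recursion stops.
need values: 1, 5, 5, 20; the maximum is 20.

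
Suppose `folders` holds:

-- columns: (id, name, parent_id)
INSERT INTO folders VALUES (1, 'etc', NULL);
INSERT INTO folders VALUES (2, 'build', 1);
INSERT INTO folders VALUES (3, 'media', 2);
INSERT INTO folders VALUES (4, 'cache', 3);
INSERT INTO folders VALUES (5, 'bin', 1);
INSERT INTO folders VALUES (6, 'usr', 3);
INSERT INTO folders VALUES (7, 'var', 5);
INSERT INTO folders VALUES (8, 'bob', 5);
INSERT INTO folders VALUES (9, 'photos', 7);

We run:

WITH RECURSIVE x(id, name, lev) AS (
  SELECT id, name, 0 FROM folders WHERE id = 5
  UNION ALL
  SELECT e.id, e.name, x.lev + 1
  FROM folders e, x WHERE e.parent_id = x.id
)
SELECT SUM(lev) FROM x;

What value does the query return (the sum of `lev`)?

4

Base: id=5 (bin) at lev 0.
Iteration 1: rows with parent_id in {5} -> var (id 7, lev 1), bob (id 8, lev 1).
Iteration 2: rows with parent_id in {7,8} -> photos (id 9, lev 2).
Iteration 3: no rows with parent_id in {9}; recursion stops.
SUM(lev) = 0 + 1 + 1 + 2 = 4.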